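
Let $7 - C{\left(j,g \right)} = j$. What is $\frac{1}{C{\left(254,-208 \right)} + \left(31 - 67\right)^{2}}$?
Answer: $\frac{1}{1049} \approx 0.00095329$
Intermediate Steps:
$C{\left(j,g \right)} = 7 - j$
$\frac{1}{C{\left(254,-208 \right)} + \left(31 - 67\right)^{2}} = \frac{1}{\left(7 - 254\right) + \left(31 - 67\right)^{2}} = \frac{1}{\left(7 - 254\right) + \left(-36\right)^{2}} = \frac{1}{-247 + 1296} = \frac{1}{1049}$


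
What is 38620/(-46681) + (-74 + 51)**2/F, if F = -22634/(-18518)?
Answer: 228206988951/528288877 ≈ 431.97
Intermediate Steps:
F = 11317/9259 (F = -22634*(-1/18518) = 11317/9259 ≈ 1.2223)
38620/(-46681) + (-74 + 51)**2/F = 38620/(-46681) + (-74 + 51)**2/(11317/9259) = 38620*(-1/46681) + (-23)**2*(9259/11317) = -38620/46681 + 529*(9259/11317) = -38620/46681 + 4898011/11317 = 228206988951/528288877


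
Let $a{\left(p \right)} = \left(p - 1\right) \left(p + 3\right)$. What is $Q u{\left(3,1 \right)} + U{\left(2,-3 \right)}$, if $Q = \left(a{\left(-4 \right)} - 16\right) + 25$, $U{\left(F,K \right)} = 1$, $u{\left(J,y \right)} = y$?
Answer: $15$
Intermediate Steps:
$a{\left(p \right)} = \left(-1 + p\right) \left(3 + p\right)$
$Q = 14$ ($Q = \left(\left(-3 + \left(-4\right)^{2} + 2 \left(-4\right)\right) - 16\right) + 25 = \left(\left(-3 + 16 - 8\right) - 16\right) + 25 = \left(5 - 16\right) + 25 = -11 + 25 = 14$)
$Q u{\left(3,1 \right)} + U{\left(2,-3 \right)} = 14 \cdot 1 + 1 = 14 + 1 = 15$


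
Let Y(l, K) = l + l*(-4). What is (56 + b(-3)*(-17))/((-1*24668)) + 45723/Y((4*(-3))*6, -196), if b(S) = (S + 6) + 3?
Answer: 93992075/444024 ≈ 211.68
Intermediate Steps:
b(S) = 9 + S (b(S) = (6 + S) + 3 = 9 + S)
Y(l, K) = -3*l (Y(l, K) = l - 4*l = -3*l)
(56 + b(-3)*(-17))/((-1*24668)) + 45723/Y((4*(-3))*6, -196) = (56 + (9 - 3)*(-17))/((-1*24668)) + 45723/((-3*4*(-3)*6)) = (56 + 6*(-17))/(-24668) + 45723/((-(-36)*6)) = (56 - 102)*(-1/24668) + 45723/((-3*(-72))) = -46*(-1/24668) + 45723/216 = 23/12334 + 45723*(1/216) = 23/12334 + 15241/72 = 93992075/444024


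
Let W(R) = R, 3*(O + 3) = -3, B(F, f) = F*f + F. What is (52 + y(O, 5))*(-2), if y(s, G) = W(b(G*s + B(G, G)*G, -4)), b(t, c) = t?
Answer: -364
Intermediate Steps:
B(F, f) = F + F*f
O = -4 (O = -3 + (⅓)*(-3) = -3 - 1 = -4)
y(s, G) = G*s + G²*(1 + G) (y(s, G) = G*s + (G*(1 + G))*G = G*s + G²*(1 + G))
(52 + y(O, 5))*(-2) = (52 + 5*(-4 + 5*(1 + 5)))*(-2) = (52 + 5*(-4 + 5*6))*(-2) = (52 + 5*(-4 + 30))*(-2) = (52 + 5*26)*(-2) = (52 + 130)*(-2) = 182*(-2) = -364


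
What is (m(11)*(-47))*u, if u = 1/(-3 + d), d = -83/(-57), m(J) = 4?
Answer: 2679/22 ≈ 121.77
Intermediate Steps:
d = 83/57 (d = -83*(-1/57) = 83/57 ≈ 1.4561)
u = -57/88 (u = 1/(-3 + 83/57) = 1/(-88/57) = -57/88 ≈ -0.64773)
(m(11)*(-47))*u = (4*(-47))*(-57/88) = -188*(-57/88) = 2679/22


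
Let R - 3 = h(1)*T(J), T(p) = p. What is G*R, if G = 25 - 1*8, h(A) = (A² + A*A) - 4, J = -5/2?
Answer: 136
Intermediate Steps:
J = -5/2 (J = -5*½ = -5/2 ≈ -2.5000)
h(A) = -4 + 2*A² (h(A) = (A² + A²) - 4 = 2*A² - 4 = -4 + 2*A²)
R = 8 (R = 3 + (-4 + 2*1²)*(-5/2) = 3 + (-4 + 2*1)*(-5/2) = 3 + (-4 + 2)*(-5/2) = 3 - 2*(-5/2) = 3 + 5 = 8)
G = 17 (G = 25 - 8 = 17)
G*R = 17*8 = 136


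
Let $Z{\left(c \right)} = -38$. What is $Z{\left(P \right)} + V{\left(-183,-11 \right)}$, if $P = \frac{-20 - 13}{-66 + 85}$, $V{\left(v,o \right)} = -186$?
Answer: $-224$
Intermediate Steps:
$P = - \frac{33}{19} \approx -1.7368$
$Z{\left(P \right)} + V{\left(-183,-11 \right)} = -38 - 186 = -224$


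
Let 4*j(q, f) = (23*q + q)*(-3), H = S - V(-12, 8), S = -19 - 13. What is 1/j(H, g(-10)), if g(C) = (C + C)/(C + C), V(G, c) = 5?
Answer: 1/666 ≈ 0.0015015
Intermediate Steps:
S = -32
g(C) = 1 (g(C) = (2*C)/((2*C)) = (2*C)*(1/(2*C)) = 1)
H = -37 (H = -32 - 1*5 = -32 - 5 = -37)
j(q, f) = -18*q (j(q, f) = ((23*q + q)*(-3))/4 = ((24*q)*(-3))/4 = (-72*q)/4 = -18*q)
1/j(H, g(-10)) = 1/(-18*(-37)) = 1/666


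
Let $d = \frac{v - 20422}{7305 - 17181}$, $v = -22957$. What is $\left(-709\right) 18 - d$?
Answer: $- \frac{126080891}{9876} \approx -12766.0$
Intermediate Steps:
$d = \frac{43379}{9876}$ ($d = \frac{-22957 - 20422}{7305 - 17181} = - \frac{43379}{-9876} = \left(-43379\right) \left(- \frac{1}{9876}\right) = \frac{43379}{9876} \approx 4.3924$)
$\left(-709\right) 18 - d = \left(-709\right) 18 - \frac{43379}{9876} = -12762 - \frac{43379}{9876} = - \frac{126080891}{9876}$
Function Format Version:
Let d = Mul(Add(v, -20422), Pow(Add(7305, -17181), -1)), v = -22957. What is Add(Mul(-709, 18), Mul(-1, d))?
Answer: Rational(-126080891, 9876) ≈ -12766.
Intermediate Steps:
d = Rational(43379, 9876) (d = Mul(Add(-22957, -20422), Pow(Add(7305, -17181), -1)) = Mul(-43379, Pow(-9876, -1)) = Mul(-43379, Rational(-1, 9876)) = Rational(43379, 9876) ≈ 4.3924)
Add(Mul(-709, 18), Mul(-1, d)) = Add(Mul(-709, 18), Mul(-1, Rational(43379, 9876))) = Add(-12762, Rational(-43379, 9876)) = Rational(-126080891, 9876)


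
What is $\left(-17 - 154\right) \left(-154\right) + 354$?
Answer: $26688$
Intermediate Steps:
$\left(-17 - 154\right) \left(-154\right) + 354 = \left(-171\right) \left(-154\right) + 354 = 26334 + 354 = 26688$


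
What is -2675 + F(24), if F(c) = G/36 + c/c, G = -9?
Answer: -10697/4 ≈ -2674.3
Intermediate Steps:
F(c) = ¾ (F(c) = -9/36 + c/c = -9*1/36 + 1 = -¼ + 1 = ¾)
-2675 + F(24) = -2675 + ¾ = -10697/4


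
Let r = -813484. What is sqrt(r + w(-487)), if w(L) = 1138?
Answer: I*sqrt(812346) ≈ 901.3*I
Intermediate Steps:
sqrt(r + w(-487)) = sqrt(-813484 + 1138) = sqrt(-812346) = I*sqrt(812346)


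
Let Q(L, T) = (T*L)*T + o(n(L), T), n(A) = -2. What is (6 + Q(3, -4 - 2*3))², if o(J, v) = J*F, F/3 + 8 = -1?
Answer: 129600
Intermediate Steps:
F = -27 (F = -24 + 3*(-1) = -24 - 3 = -27)
o(J, v) = -27*J (o(J, v) = J*(-27) = -27*J)
Q(L, T) = 54 + L*T² (Q(L, T) = (T*L)*T - 27*(-2) = (L*T)*T + 54 = L*T² + 54 = 54 + L*T²)
(6 + Q(3, -4 - 2*3))² = (6 + (54 + 3*(-4 - 2*3)²))² = (6 + (54 + 3*(-4 - 6)²))² = (6 + (54 + 3*(-10)²))² = (6 + (54 + 3*100))² = (6 + (54 + 300))² = (6 + 354)² = 360² = 129600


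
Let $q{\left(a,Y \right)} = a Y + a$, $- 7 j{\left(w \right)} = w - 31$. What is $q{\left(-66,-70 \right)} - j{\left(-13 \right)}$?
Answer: $\frac{31834}{7} \approx 4547.7$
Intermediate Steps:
$j{\left(w \right)} = \frac{31}{7} - \frac{w}{7}$ ($j{\left(w \right)} = - \frac{w - 31}{7} = - \frac{-31 + w}{7} = \frac{31}{7} - \frac{w}{7}$)
$q{\left(a,Y \right)} = a + Y a$ ($q{\left(a,Y \right)} = Y a + a = a + Y a$)
$q{\left(-66,-70 \right)} - j{\left(-13 \right)} = - 66 \left(1 - 70\right) - \left(\frac{31}{7} - - \frac{13}{7}\right) = \left(-66\right) \left(-69\right) - \left(\frac{31}{7} + \frac{13}{7}\right) = 4554 - \frac{44}{7} = \frac{31834}{7}$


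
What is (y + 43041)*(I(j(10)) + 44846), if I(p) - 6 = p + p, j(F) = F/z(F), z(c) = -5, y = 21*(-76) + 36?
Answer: 1860339888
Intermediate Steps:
y = -1560 (y = -1596 + 36 = -1560)
j(F) = -F/5 (j(F) = F/(-5) = F*(-1/5) = -F/5)
I(p) = 6 + 2*p (I(p) = 6 + (p + p) = 6 + 2*p)
(y + 43041)*(I(j(10)) + 44846) = (-1560 + 43041)*((6 + 2*(-1/5*10)) + 44846) = 41481*((6 + 2*(-2)) + 44846) = 41481*((6 - 4) + 44846) = 41481*(2 + 44846) = 41481*44848 = 1860339888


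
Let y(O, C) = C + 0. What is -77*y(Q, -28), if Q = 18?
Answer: 2156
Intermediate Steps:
y(O, C) = C
-77*y(Q, -28) = -77*(-28) = 2156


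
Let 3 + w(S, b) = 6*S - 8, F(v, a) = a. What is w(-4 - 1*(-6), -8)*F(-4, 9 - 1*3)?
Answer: 6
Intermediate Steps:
w(S, b) = -11 + 6*S (w(S, b) = -3 + (6*S - 8) = -3 + (-8 + 6*S) = -11 + 6*S)
w(-4 - 1*(-6), -8)*F(-4, 9 - 1*3) = (-11 + 6*(-4 - 1*(-6)))*(9 - 1*3) = (-11 + 6*(-4 + 6))*(9 - 3) = (-11 + 6*2)*6 = (-11 + 12)*6 = 1*6 = 6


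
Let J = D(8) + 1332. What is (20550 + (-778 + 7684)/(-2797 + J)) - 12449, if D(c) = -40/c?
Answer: 1983594/245 ≈ 8096.3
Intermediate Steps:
J = 1327 (J = -40/8 + 1332 = -40*⅛ + 1332 = -5 + 1332 = 1327)
(20550 + (-778 + 7684)/(-2797 + J)) - 12449 = (20550 + (-778 + 7684)/(-2797 + 1327)) - 12449 = (20550 + 6906/(-1470)) - 12449 = (20550 + 6906*(-1/1470)) - 12449 = (20550 - 1151/245) - 12449 = 5033599/245 - 12449 = 1983594/245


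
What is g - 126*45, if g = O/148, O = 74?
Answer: -11339/2 ≈ -5669.5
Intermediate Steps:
g = 1/2 (g = 74/148 = 74*(1/148) = 1/2 ≈ 0.50000)
g - 126*45 = 1/2 - 126*45 = 1/2 - 5670 = -11339/2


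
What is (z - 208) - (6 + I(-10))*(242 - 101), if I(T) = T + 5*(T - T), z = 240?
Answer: 596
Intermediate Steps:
I(T) = T (I(T) = T + 5*0 = T + 0 = T)
(z - 208) - (6 + I(-10))*(242 - 101) = (240 - 208) - (6 - 10)*(242 - 101) = 32 - (-4)*141 = 32 - 1*(-564) = 32 + 564 = 596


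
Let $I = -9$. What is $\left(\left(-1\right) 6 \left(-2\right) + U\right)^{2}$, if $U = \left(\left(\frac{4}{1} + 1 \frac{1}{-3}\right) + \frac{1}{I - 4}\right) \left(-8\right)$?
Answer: $\frac{425104}{1521} \approx 279.49$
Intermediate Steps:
$U = - \frac{1120}{39}$ ($U = \left(\left(\frac{4}{1} + 1 \frac{1}{-3}\right) + \frac{1}{-9 - 4}\right) \left(-8\right) = \left(\left(4 \cdot 1 + 1 \left(- \frac{1}{3}\right)\right) + \frac{1}{-13}\right) \left(-8\right) = \left(\left(4 - \frac{1}{3}\right) - \frac{1}{13}\right) \left(-8\right) = \left(\frac{11}{3} - \frac{1}{13}\right) \left(-8\right) = \frac{140}{39} \left(-8\right) = - \frac{1120}{39} \approx -28.718$)
$\left(\left(-1\right) 6 \left(-2\right) + U\right)^{2} = \left(\left(-1\right) 6 \left(-2\right) - \frac{1120}{39}\right)^{2} = \left(\left(-6\right) \left(-2\right) - \frac{1120}{39}\right)^{2} = \left(12 - \frac{1120}{39}\right)^{2} = \left(- \frac{652}{39}\right)^{2} = \frac{425104}{1521}$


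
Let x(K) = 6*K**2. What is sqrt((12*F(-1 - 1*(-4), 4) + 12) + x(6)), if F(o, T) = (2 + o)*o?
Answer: 2*sqrt(102) ≈ 20.199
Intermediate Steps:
F(o, T) = o*(2 + o)
sqrt((12*F(-1 - 1*(-4), 4) + 12) + x(6)) = sqrt((12*((-1 - 1*(-4))*(2 + (-1 - 1*(-4)))) + 12) + 6*6**2) = sqrt((12*((-1 + 4)*(2 + (-1 + 4))) + 12) + 6*36) = sqrt((12*(3*(2 + 3)) + 12) + 216) = sqrt((12*(3*5) + 12) + 216) = sqrt((12*15 + 12) + 216) = sqrt((180 + 12) + 216) = sqrt(192 + 216) = sqrt(408) = 2*sqrt(102)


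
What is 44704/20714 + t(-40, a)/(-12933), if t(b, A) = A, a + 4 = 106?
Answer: 96007334/44649027 ≈ 2.1503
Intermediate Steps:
a = 102 (a = -4 + 106 = 102)
44704/20714 + t(-40, a)/(-12933) = 44704/20714 + 102/(-12933) = 44704*(1/20714) + 102*(-1/12933) = 22352/10357 - 34/4311 = 96007334/44649027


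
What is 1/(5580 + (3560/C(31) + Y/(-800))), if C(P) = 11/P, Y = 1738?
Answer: 4400/68686441 ≈ 6.4059e-5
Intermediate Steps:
1/(5580 + (3560/C(31) + Y/(-800))) = 1/(5580 + (3560/((11/31)) + 1738/(-800))) = 1/(5580 + (3560/((11*(1/31))) + 1738*(-1/800))) = 1/(5580 + (3560/(11/31) - 869/400)) = 1/(5580 + (3560*(31/11) - 869/400)) = 1/(5580 + (110360/11 - 869/400)) = 1/(5580 + 44134441/4400) = 1/(68686441/4400) = 4400/68686441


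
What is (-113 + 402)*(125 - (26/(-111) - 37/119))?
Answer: 28191542/777 ≈ 36283.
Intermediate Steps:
(-113 + 402)*(125 - (26/(-111) - 37/119)) = 289*(125 - (26*(-1/111) - 37*1/119)) = 289*(125 - (-26/111 - 37/119)) = 289*(125 - 1*(-7201/13209)) = 289*(125 + 7201/13209) = 289*(1658326/13209) = 28191542/777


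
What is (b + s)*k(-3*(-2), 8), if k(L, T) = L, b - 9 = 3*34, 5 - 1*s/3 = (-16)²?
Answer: -3852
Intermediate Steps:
s = -753 (s = 15 - 3*(-16)² = 15 - 3*256 = 15 - 768 = -753)
b = 111 (b = 9 + 3*34 = 9 + 102 = 111)
(b + s)*k(-3*(-2), 8) = (111 - 753)*(-3*(-2)) = -642*6 = -3852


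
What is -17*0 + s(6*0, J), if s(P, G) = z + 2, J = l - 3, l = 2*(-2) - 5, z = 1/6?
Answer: 13/6 ≈ 2.1667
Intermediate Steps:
z = ⅙ ≈ 0.16667
l = -9 (l = -4 - 5 = -9)
J = -12 (J = -9 - 3 = -12)
s(P, G) = 13/6 (s(P, G) = ⅙ + 2 = 13/6)
-17*0 + s(6*0, J) = -17*0 + 13/6 = 0 + 13/6 = 13/6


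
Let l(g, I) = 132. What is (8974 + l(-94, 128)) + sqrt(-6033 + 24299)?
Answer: 9106 + sqrt(18266) ≈ 9241.2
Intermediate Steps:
(8974 + l(-94, 128)) + sqrt(-6033 + 24299) = (8974 + 132) + sqrt(-6033 + 24299) = 9106 + sqrt(18266)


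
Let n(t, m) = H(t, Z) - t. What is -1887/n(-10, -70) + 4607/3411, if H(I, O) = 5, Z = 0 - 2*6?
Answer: -2122484/17055 ≈ -124.45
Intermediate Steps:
Z = -12 (Z = 0 - 12 = -12)
n(t, m) = 5 - t
-1887/n(-10, -70) + 4607/3411 = -1887/(5 - 1*(-10)) + 4607/3411 = -1887/(5 + 10) + 4607*(1/3411) = -1887/15 + 4607/3411 = -1887*1/15 + 4607/3411 = -629/5 + 4607/3411 = -2122484/17055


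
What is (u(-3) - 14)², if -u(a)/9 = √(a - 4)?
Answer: -371 + 252*I*√7 ≈ -371.0 + 666.73*I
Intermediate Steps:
u(a) = -9*√(-4 + a) (u(a) = -9*√(a - 4) = -9*√(-4 + a))
(u(-3) - 14)² = (-9*√(-4 - 3) - 14)² = (-9*I*√7 - 14)² = (-14 - 9*I*√7)²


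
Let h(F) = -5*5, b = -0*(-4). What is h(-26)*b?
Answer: 0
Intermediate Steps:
b = 0 (b = -2*0 = 0)
h(F) = -25
h(-26)*b = -25*0 = 0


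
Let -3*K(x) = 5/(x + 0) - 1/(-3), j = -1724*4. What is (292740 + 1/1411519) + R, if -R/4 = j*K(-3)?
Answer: 3874614008933/12703671 ≈ 3.0500e+5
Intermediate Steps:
j = -6896
K(x) = -⅑ - 5/(3*x) (K(x) = -(5/(x + 0) - 1/(-3))/3 = -(5/x - 1*(-⅓))/3 = -(5/x + ⅓)/3 = -(⅓ + 5/x)/3 = -⅑ - 5/(3*x))
R = 110336/9 (R = -(-27584)*(⅑)*(-15 - 1*(-3))/(-3) = -(-27584)*(⅑)*(-⅓)*(-15 + 3) = -(-27584)*(⅑)*(-⅓)*(-12) = -(-27584)*4/9 = -4*(-27584/9) = 110336/9 ≈ 12260.)
(292740 + 1/1411519) + R = (292740 + 1/1411519) + 110336/9 = 413208072061/1411519 + 110336/9 = 3874614008933/12703671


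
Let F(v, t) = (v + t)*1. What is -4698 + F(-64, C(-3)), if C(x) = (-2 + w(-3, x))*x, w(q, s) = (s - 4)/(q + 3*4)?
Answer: -14261/3 ≈ -4753.7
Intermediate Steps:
w(q, s) = (-4 + s)/(12 + q) (w(q, s) = (-4 + s)/(q + 12) = (-4 + s)/(12 + q))
C(x) = x*(-22/9 + x/9) (C(x) = (-2 + (-4 + x)/(12 - 3))*x = (-2 + (-4 + x)/9)*x = (-2 + (-4/9 + x/9))*x = (-22/9 + x/9)*x = x*(-22/9 + x/9))
F(v, t) = t + v (F(v, t) = (t + v)*1 = t + v)
-4698 + F(-64, C(-3)) = -4698 + ((⅑)*(-3)*(-22 - 3) - 64) = -4698 + ((⅑)*(-3)*(-25) - 64) = -4698 + (25/3 - 64) = -4698 - 167/3 = -14261/3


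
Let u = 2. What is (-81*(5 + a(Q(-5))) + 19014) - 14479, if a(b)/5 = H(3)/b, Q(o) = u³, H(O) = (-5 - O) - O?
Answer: 37495/8 ≈ 4686.9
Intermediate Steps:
H(O) = -5 - 2*O
Q(o) = 8 (Q(o) = 2³ = 8)
a(b) = -55/b (a(b) = 5*((-5 - 2*3)/b) = 5*((-5 - 6)/b) = 5*(-11/b) = -55/b)
(-81*(5 + a(Q(-5))) + 19014) - 14479 = (-81*(5 - 55/8) + 19014) - 14479 = (-81*(-15/8) + 19014) - 14479 = (1215/8 + 19014) - 14479 = 153327/8 - 14479 = 37495/8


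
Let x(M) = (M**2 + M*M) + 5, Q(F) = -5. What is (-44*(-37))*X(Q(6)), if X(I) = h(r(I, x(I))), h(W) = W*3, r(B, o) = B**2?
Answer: 122100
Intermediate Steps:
x(M) = 5 + 2*M**2 (x(M) = (M**2 + M**2) + 5 = 2*M**2 + 5 = 5 + 2*M**2)
h(W) = 3*W
X(I) = 3*I**2
(-44*(-37))*X(Q(6)) = (-44*(-37))*(3*(-5)**2) = 1628*(3*25) = 1628*75 = 122100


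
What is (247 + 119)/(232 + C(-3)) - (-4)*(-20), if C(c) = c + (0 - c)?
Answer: -9097/116 ≈ -78.422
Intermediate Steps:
C(c) = 0 (C(c) = c - c = 0)
(247 + 119)/(232 + C(-3)) - (-4)*(-20) = (247 + 119)/(232 + 0) - (-4)*(-20) = 366/232 - 1*80 = 366*(1/232) - 80 = 183/116 - 80 = -9097/116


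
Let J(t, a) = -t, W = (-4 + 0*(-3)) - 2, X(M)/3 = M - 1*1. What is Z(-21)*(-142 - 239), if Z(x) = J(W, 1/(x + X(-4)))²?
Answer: -13716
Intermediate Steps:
X(M) = -3 + 3*M (X(M) = 3*(M - 1*1) = 3*(M - 1) = 3*(-1 + M) = -3 + 3*M)
W = -6 (W = (-4 + 0) - 2 = -4 - 2 = -6)
Z(x) = 36 (Z(x) = (-1*(-6))² = 6² = 36)
Z(-21)*(-142 - 239) = 36*(-142 - 239) = 36*(-381) = -13716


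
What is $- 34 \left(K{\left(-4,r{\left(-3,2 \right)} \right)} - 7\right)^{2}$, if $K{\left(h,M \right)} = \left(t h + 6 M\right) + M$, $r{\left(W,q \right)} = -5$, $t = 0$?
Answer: $-59976$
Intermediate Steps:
$K{\left(h,M \right)} = 7 M$ ($K{\left(h,M \right)} = \left(0 h + 6 M\right) + M = \left(0 + 6 M\right) + M = 6 M + M = 7 M$)
$- 34 \left(K{\left(-4,r{\left(-3,2 \right)} \right)} - 7\right)^{2} = - 34 \left(7 \left(-5\right) - 7\right)^{2} = - 34 \left(-35 - 7\right)^{2} = - 34 \left(-42\right)^{2} = \left(-34\right) 1764 = -59976$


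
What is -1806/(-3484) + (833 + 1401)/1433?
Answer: 5185627/2496286 ≈ 2.0773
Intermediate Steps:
-1806/(-3484) + (833 + 1401)/1433 = -1806*(-1/3484) + 2234*(1/1433) = 903/1742 + 2234/1433 = 5185627/2496286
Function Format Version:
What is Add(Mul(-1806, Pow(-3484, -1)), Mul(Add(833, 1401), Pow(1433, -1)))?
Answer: Rational(5185627, 2496286) ≈ 2.0773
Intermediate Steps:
Add(Mul(-1806, Pow(-3484, -1)), Mul(Add(833, 1401), Pow(1433, -1))) = Add(Mul(-1806, Rational(-1, 3484)), Mul(2234, Rational(1, 1433))) = Add(Rational(903, 1742), Rational(2234, 1433)) = Rational(5185627, 2496286)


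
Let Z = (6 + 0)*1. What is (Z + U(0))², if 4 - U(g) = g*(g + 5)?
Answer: 100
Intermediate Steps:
U(g) = 4 - g*(5 + g) (U(g) = 4 - g*(g + 5) = 4 - g*(5 + g))
Z = 6 (Z = 6*1 = 6)
(Z + U(0))² = (6 + (4 - 1*0² - 5*0))² = (6 + (4 - 1*0 + 0))² = (6 + (4 + 0 + 0))² = (6 + 4)² = 10² = 100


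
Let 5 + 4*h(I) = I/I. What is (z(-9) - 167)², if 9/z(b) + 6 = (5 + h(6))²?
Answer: 2758921/100 ≈ 27589.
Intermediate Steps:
h(I) = -1 (h(I) = -5/4 + (I/I)/4 = -5/4 + (¼)*1 = -5/4 + ¼ = -1)
z(b) = 9/10 (z(b) = 9/(-6 + (5 - 1)²) = 9/(-6 + 4²) = 9/(-6 + 16) = 9/10)
(z(-9) - 167)² = (9/10 - 167)² = (-1661/10)² = 2758921/100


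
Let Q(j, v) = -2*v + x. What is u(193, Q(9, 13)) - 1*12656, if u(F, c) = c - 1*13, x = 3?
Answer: -12692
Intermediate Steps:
Q(j, v) = 3 - 2*v (Q(j, v) = -2*v + 3 = 3 - 2*v)
u(F, c) = -13 + c (u(F, c) = c - 13 = -13 + c)
u(193, Q(9, 13)) - 1*12656 = (-13 + (3 - 2*13)) - 1*12656 = (-13 + (3 - 26)) - 12656 = (-13 - 23) - 12656 = -36 - 12656 = -12692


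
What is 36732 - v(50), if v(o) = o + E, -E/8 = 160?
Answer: 37962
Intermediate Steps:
E = -1280 (E = -8*160 = -1280)
v(o) = -1280 + o (v(o) = o - 1280 = -1280 + o)
36732 - v(50) = 36732 - (-1280 + 50) = 36732 - 1*(-1230) = 36732 + 1230 = 37962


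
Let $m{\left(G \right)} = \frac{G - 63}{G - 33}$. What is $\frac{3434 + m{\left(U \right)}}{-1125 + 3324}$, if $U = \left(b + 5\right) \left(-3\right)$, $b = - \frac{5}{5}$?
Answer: $\frac{10307}{6597} \approx 1.5624$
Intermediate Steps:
$b = -1$ ($b = \left(-5\right) \frac{1}{5} = -1$)
$U = -12$ ($U = \left(-1 + 5\right) \left(-3\right) = 4 \left(-3\right) = -12$)
$m{\left(G \right)} = \frac{-63 + G}{-33 + G}$
$\frac{3434 + m{\left(U \right)}}{-1125 + 3324} = \frac{3434 + \frac{-63 - 12}{-33 - 12}}{-1125 + 3324} = \frac{3434 + \frac{1}{-45} \left(-75\right)}{2199} = \left(3434 - - \frac{5}{3}\right) \frac{1}{2199} = \left(3434 + \frac{5}{3}\right) \frac{1}{2199} = \frac{10307}{3} \cdot \frac{1}{2199} = \frac{10307}{6597}$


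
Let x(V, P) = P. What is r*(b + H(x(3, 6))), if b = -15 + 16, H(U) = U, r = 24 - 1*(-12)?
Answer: 252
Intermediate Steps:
r = 36 (r = 24 + 12 = 36)
b = 1
r*(b + H(x(3, 6))) = 36*(1 + 6) = 36*7 = 252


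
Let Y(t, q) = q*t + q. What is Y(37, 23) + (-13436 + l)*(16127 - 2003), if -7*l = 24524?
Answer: -1674761306/7 ≈ -2.3925e+8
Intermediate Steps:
l = -24524/7 (l = -1/7*24524 = -24524/7 ≈ -3503.4)
Y(t, q) = q + q*t
Y(37, 23) + (-13436 + l)*(16127 - 2003) = 23*(1 + 37) + (-13436 - 24524/7)*(16127 - 2003) = 23*38 - 118576/7*14124 = 874 - 1674767424/7 = -1674761306/7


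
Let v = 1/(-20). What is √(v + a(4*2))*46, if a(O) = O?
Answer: 23*√795/5 ≈ 129.70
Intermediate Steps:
v = -1/20 ≈ -0.050000
√(v + a(4*2))*46 = √(-1/20 + 4*2)*46 = √(-1/20 + 8)*46 = √(159/20)*46 = (√795/10)*46 = 23*√795/5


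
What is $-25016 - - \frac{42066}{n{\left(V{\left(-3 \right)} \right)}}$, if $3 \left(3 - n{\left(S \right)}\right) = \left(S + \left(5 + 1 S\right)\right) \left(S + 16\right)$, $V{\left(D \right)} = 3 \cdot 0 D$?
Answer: $- \frac{1902334}{71} \approx -26793.0$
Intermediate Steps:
$V{\left(D \right)} = 0$ ($V{\left(D \right)} = 0 D = 0$)
$n{\left(S \right)} = 3 - \frac{\left(5 + 2 S\right) \left(16 + S\right)}{3}$ ($n{\left(S \right)} = 3 - \frac{\left(S + \left(5 + 1 S\right)\right) \left(S + 16\right)}{3} = 3 - \frac{\left(S + \left(5 + S\right)\right) \left(16 + S\right)}{3} = 3 - \frac{\left(5 + 2 S\right) \left(16 + S\right)}{3}$)
$-25016 - - \frac{42066}{n{\left(V{\left(-3 \right)} \right)}} = -25016 - - \frac{42066}{- \frac{71}{3} - 0 - \frac{2 \cdot 0^{2}}{3}} = -25016 - - \frac{42066}{- \frac{71}{3} + 0 - 0} = -25016 - - \frac{42066}{- \frac{71}{3} + 0 + 0} = -25016 - - \frac{42066}{- \frac{71}{3}} = -25016 - \left(-42066\right) \left(- \frac{3}{71}\right) = -25016 - \frac{126198}{71} = - \frac{1902334}{71}$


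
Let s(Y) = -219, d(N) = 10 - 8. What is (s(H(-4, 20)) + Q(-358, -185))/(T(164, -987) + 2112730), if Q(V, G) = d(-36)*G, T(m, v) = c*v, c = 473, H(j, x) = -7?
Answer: -589/1645879 ≈ -0.00035786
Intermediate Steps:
d(N) = 2
T(m, v) = 473*v
Q(V, G) = 2*G
(s(H(-4, 20)) + Q(-358, -185))/(T(164, -987) + 2112730) = (-219 + 2*(-185))/(473*(-987) + 2112730) = (-219 - 370)/(-466851 + 2112730) = -589/1645879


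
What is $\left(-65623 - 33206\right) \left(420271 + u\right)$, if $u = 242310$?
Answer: $-65482217649$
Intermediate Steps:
$\left(-65623 - 33206\right) \left(420271 + u\right) = \left(-65623 - 33206\right) \left(420271 + 242310\right) = \left(-98829\right) 662581 = -65482217649$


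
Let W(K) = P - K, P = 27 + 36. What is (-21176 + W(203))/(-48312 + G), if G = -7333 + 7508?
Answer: 21316/48137 ≈ 0.44282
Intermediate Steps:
G = 175
P = 63
W(K) = 63 - K
(-21176 + W(203))/(-48312 + G) = (-21176 + (63 - 1*203))/(-48312 + 175) = (-21176 + (63 - 203))/(-48137) = (-21176 - 140)*(-1/48137) = -21316*(-1/48137) = 21316/48137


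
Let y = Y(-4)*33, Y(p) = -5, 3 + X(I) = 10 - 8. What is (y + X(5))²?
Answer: 27556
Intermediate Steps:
X(I) = -1 (X(I) = -3 + (10 - 8) = -3 + 2 = -1)
y = -165 (y = -5*33 = -165)
(y + X(5))² = (-165 - 1)² = (-166)² = 27556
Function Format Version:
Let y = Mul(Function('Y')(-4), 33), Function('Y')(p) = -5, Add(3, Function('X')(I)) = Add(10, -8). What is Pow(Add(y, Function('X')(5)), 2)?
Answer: 27556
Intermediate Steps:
Function('X')(I) = -1 (Function('X')(I) = Add(-3, Add(10, -8)) = Add(-3, 2) = -1)
y = -165 (y = Mul(-5, 33) = -165)
Pow(Add(y, Function('X')(5)), 2) = Pow(Add(-165, -1), 2) = Pow(-166, 2) = 27556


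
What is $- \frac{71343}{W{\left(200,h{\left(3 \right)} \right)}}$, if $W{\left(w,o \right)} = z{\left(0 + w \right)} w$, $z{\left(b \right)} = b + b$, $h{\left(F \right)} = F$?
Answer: $- \frac{71343}{80000} \approx -0.89179$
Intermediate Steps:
$z{\left(b \right)} = 2 b$
$W{\left(w,o \right)} = 2 w^{2}$ ($W{\left(w,o \right)} = 2 \left(0 + w\right) w = 2 w w = 2 w^{2}$)
$- \frac{71343}{W{\left(200,h{\left(3 \right)} \right)}} = - \frac{71343}{2 \cdot 200^{2}} = - \frac{71343}{2 \cdot 40000} = - \frac{71343}{80000}$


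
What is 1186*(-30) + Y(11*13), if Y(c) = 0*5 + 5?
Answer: -35575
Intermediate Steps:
Y(c) = 5 (Y(c) = 0 + 5 = 5)
1186*(-30) + Y(11*13) = 1186*(-30) + 5 = -35580 + 5 = -35575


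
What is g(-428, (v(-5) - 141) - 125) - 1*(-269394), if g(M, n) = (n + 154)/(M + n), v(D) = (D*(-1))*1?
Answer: 185612573/689 ≈ 2.6939e+5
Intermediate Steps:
v(D) = -D (v(D) = -D*1 = -D)
g(M, n) = (154 + n)/(M + n)
g(-428, (v(-5) - 141) - 125) - 1*(-269394) = (154 + ((-1*(-5) - 141) - 125))/(-428 + ((-1*(-5) - 141) - 125)) - 1*(-269394) = (154 + ((5 - 141) - 125))/(-428 + ((5 - 141) - 125)) + 269394 = (154 + (-136 - 125))/(-428 + (-136 - 125)) + 269394 = (154 - 261)/(-428 - 261) + 269394 = -107/(-689) + 269394 = -1/689*(-107) + 269394 = 107/689 + 269394 = 185612573/689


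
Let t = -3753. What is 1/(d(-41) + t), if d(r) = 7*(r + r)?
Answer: -1/4327 ≈ -0.00023111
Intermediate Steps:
d(r) = 14*r (d(r) = 7*(2*r) = 14*r)
1/(d(-41) + t) = 1/(14*(-41) - 3753) = 1/(-574 - 3753) = 1/(-4327) = -1/4327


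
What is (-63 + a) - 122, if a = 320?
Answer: 135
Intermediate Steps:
(-63 + a) - 122 = (-63 + 320) - 122 = 257 - 122 = 135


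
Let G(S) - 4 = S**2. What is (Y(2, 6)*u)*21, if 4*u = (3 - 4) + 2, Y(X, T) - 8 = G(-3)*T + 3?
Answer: 1869/4 ≈ 467.25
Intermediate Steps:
G(S) = 4 + S**2
Y(X, T) = 11 + 13*T (Y(X, T) = 8 + ((4 + (-3)**2)*T + 3) = 8 + ((4 + 9)*T + 3) = 8 + (13*T + 3) = 8 + (3 + 13*T) = 11 + 13*T)
u = 1/4 (u = ((3 - 4) + 2)/4 = (-1 + 2)/4 = (1/4)*1 = 1/4 ≈ 0.25000)
(Y(2, 6)*u)*21 = ((11 + 13*6)*(1/4))*21 = ((11 + 78)*(1/4))*21 = (89*(1/4))*21 = (89/4)*21 = 1869/4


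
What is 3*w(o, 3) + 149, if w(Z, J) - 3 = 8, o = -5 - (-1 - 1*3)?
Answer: 182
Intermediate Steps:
o = -1 (o = -5 - (-1 - 3) = -5 - 1*(-4) = -5 + 4 = -1)
w(Z, J) = 11 (w(Z, J) = 3 + 8 = 11)
3*w(o, 3) + 149 = 3*11 + 149 = 33 + 149 = 182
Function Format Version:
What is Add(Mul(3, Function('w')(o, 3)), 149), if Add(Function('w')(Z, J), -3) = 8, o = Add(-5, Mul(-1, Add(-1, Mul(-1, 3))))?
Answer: 182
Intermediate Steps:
o = -1 (o = Add(-5, Mul(-1, Add(-1, -3))) = Add(-5, Mul(-1, -4)) = Add(-5, 4) = -1)
Function('w')(Z, J) = 11 (Function('w')(Z, J) = Add(3, 8) = 11)
Add(Mul(3, Function('w')(o, 3)), 149) = Add(Mul(3, 11), 149) = Add(33, 149) = 182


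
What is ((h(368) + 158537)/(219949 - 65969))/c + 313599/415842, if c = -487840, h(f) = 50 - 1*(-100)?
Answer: 3926123209532891/5206175724982400 ≈ 0.75413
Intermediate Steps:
h(f) = 150 (h(f) = 50 + 100 = 150)
((h(368) + 158537)/(219949 - 65969))/c + 313599/415842 = ((150 + 158537)/(219949 - 65969))/(-487840) + 313599/415842 = (158687/153980)*(-1/487840) + 313599*(1/415842) = (158687*(1/153980))*(-1/487840) + 104533/138614 = (158687/153980)*(-1/487840) + 104533/138614 = -158687/75117603200 + 104533/138614 = 3926123209532891/5206175724982400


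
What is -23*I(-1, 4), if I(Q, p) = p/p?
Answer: -23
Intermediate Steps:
I(Q, p) = 1
-23*I(-1, 4) = -23*1 = -23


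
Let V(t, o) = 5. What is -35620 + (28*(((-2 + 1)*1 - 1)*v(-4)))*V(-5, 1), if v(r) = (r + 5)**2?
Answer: -35900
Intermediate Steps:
v(r) = (5 + r)**2
-35620 + (28*(((-2 + 1)*1 - 1)*v(-4)))*V(-5, 1) = -35620 + (28*(((-2 + 1)*1 - 1)*(5 - 4)**2))*5 = -35620 + (28*((-1*1 - 1)*1**2))*5 = -35620 + (28*((-1 - 1)*1))*5 = -35620 + (28*(-2*1))*5 = -35620 + (28*(-2))*5 = -35620 - 56*5 = -35620 - 280 = -35900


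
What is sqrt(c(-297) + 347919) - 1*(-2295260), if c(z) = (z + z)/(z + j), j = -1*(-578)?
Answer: 2295260 + sqrt(27471865245)/281 ≈ 2.2958e+6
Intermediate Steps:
j = 578
c(z) = 2*z/(578 + z) (c(z) = (z + z)/(z + 578) = (2*z)/(578 + z) = 2*z/(578 + z))
sqrt(c(-297) + 347919) - 1*(-2295260) = sqrt(2*(-297)/(578 - 297) + 347919) - 1*(-2295260) = sqrt(2*(-297)/281 + 347919) + 2295260 = sqrt(2*(-297)*(1/281) + 347919) + 2295260 = sqrt(-594/281 + 347919) + 2295260 = sqrt(97764645/281) + 2295260 = sqrt(27471865245)/281 + 2295260 = 2295260 + sqrt(27471865245)/281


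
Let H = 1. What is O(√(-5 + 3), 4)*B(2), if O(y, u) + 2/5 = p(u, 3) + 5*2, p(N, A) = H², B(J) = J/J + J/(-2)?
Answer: 0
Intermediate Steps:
B(J) = 1 - J/2 (B(J) = 1 + J*(-½) = 1 - J/2)
p(N, A) = 1 (p(N, A) = 1² = 1)
O(y, u) = 53/5 (O(y, u) = -⅖ + (1 + 5*2) = -⅖ + (1 + 10) = -⅖ + 11 = 53/5)
O(√(-5 + 3), 4)*B(2) = 53*(1 - ½*2)/5 = 53*(1 - 1)/5 = (53/5)*0 = 0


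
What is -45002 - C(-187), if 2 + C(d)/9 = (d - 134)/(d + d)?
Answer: -16826905/374 ≈ -44992.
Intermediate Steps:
C(d) = -18 + 9*(-134 + d)/(2*d) (C(d) = -18 + 9*((d - 134)/(d + d)) = -18 + 9*((-134 + d)/((2*d))) = -18 + 9*((-134 + d)*(1/(2*d))) = -18 + 9*((-134 + d)/(2*d)) = -18 + 9*(-134 + d)/(2*d))
-45002 - C(-187) = -45002 - (-27/2 - 603/(-187)) = -45002 - (-27/2 - 603*(-1/187)) = -45002 - (-27/2 + 603/187) = -45002 - 1*(-3843/374) = -45002 + 3843/374 = -16826905/374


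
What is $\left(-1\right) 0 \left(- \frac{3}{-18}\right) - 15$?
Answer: $-15$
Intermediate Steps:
$\left(-1\right) 0 \left(- \frac{3}{-18}\right) - 15 = 0 \left(\left(-3\right) \left(- \frac{1}{18}\right)\right) - 15 = 0 \cdot \frac{1}{6} - 15 = 0 - 15 = -15$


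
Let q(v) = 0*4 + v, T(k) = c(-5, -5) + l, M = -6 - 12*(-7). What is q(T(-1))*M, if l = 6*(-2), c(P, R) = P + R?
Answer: -1716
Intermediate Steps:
M = 78 (M = -6 + 84 = 78)
l = -12
T(k) = -22 (T(k) = (-5 - 5) - 12 = -10 - 12 = -22)
q(v) = v (q(v) = 0 + v = v)
q(T(-1))*M = -22*78 = -1716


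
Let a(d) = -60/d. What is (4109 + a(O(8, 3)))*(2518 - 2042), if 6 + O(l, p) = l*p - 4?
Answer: 1953844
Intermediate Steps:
O(l, p) = -10 + l*p (O(l, p) = -6 + (l*p - 4) = -6 + (-4 + l*p) = -10 + l*p)
(4109 + a(O(8, 3)))*(2518 - 2042) = (4109 - 60/(-10 + 8*3))*(2518 - 2042) = (4109 - 60/(-10 + 24))*476 = (4109 - 60/14)*476 = (4109 - 60*1/14)*476 = (4109 - 30/7)*476 = (28733/7)*476 = 1953844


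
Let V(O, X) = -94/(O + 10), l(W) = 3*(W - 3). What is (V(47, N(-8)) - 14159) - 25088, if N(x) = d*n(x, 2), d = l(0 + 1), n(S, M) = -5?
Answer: -2237173/57 ≈ -39249.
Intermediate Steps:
l(W) = -9 + 3*W (l(W) = 3*(-3 + W) = -9 + 3*W)
d = -6 (d = -9 + 3*(0 + 1) = -9 + 3*1 = -9 + 3 = -6)
N(x) = 30 (N(x) = -6*(-5) = 30)
V(O, X) = -94/(10 + O)
(V(47, N(-8)) - 14159) - 25088 = (-94/(10 + 47) - 14159) - 25088 = (-94/57 - 14159) - 25088 = -807157/57 - 25088 = -2237173/57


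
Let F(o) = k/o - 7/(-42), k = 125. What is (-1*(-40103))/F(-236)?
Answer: -28392924/257 ≈ -1.1048e+5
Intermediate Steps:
F(o) = ⅙ + 125/o (F(o) = 125/o - 7/(-42) = 125/o - 7*(-1/42) = 125/o + ⅙ = ⅙ + 125/o)
(-1*(-40103))/F(-236) = (-1*(-40103))/(((⅙)*(750 - 236)/(-236))) = 40103/(((⅙)*(-1/236)*514)) = 40103/(-257/708) = 40103*(-708/257) = -28392924/257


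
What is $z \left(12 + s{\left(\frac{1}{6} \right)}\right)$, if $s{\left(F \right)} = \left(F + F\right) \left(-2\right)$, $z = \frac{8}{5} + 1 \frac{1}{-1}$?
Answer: $\frac{34}{5} \approx 6.8$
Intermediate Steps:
$z = \frac{3}{5}$ ($z = 8 \cdot \frac{1}{5} + 1 \left(-1\right) = \frac{8}{5} - 1 = \frac{3}{5} \approx 0.6$)
$s{\left(F \right)} = - 4 F$ ($s{\left(F \right)} = 2 F \left(-2\right) = - 4 F$)
$z \left(12 + s{\left(\frac{1}{6} \right)}\right) = \frac{3 \left(12 - \frac{4}{6}\right)}{5} = \frac{3 \left(12 - \frac{2}{3}\right)}{5} = \frac{3}{5} \cdot \frac{34}{3} = \frac{34}{5}$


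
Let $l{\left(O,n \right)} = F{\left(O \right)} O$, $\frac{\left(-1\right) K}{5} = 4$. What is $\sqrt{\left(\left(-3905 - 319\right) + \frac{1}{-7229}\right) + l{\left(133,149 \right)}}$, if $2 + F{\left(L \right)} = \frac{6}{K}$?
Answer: $\frac{i \sqrt{23672551911490}}{72290} \approx 67.305 i$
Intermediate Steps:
$K = -20$ ($K = \left(-5\right) 4 = -20$)
$F{\left(L \right)} = - \frac{23}{10}$ ($F{\left(L \right)} = -2 + \frac{6}{-20} = -2 + 6 \left(- \frac{1}{20}\right) = -2 - \frac{3}{10} = - \frac{23}{10}$)
$l{\left(O,n \right)} = - \frac{23 O}{10}$
$\sqrt{\left(\left(-3905 - 319\right) + \frac{1}{-7229}\right) + l{\left(133,149 \right)}} = \sqrt{\left(\left(-3905 - 319\right) + \frac{1}{-7229}\right) - \frac{3059}{10}} = \sqrt{\left(\left(-3905 - 319\right) - \frac{1}{7229}\right) - \frac{3059}{10}} = \sqrt{\left(-4224 - \frac{1}{7229}\right) - \frac{3059}{10}} = \sqrt{- \frac{30535297}{7229} - \frac{3059}{10}} = \sqrt{- \frac{327466481}{72290}} = \frac{i \sqrt{23672551911490}}{72290}$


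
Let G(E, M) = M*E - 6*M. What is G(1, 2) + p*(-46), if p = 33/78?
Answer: -383/13 ≈ -29.462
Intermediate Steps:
G(E, M) = -6*M + E*M (G(E, M) = E*M - 6*M = -6*M + E*M)
p = 11/26 (p = 33*(1/78) = 11/26 ≈ 0.42308)
G(1, 2) + p*(-46) = 2*(-6 + 1) + (11/26)*(-46) = 2*(-5) - 253/13 = -10 - 253/13 = -383/13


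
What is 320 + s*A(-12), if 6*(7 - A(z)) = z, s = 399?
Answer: 3911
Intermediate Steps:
A(z) = 7 - z/6
320 + s*A(-12) = 320 + 399*(7 - ⅙*(-12)) = 320 + 399*(7 + 2) = 320 + 399*9 = 320 + 3591 = 3911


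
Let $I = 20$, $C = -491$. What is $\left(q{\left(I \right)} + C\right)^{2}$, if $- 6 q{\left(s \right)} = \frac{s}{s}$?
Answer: $\frac{8684809}{36} \approx 2.4124 \cdot 10^{5}$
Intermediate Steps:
$q{\left(s \right)} = - \frac{1}{6}$ ($q{\left(s \right)} = - \frac{s \frac{1}{s}}{6} = \left(- \frac{1}{6}\right) 1 = - \frac{1}{6}$)
$\left(q{\left(I \right)} + C\right)^{2} = \left(- \frac{1}{6} - 491\right)^{2} = \left(- \frac{2947}{6}\right)^{2} = \frac{8684809}{36}$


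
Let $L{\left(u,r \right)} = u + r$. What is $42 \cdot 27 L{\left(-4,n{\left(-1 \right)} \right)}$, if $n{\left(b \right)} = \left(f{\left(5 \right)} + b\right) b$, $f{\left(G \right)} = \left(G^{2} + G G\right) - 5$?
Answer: $-54432$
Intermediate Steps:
$f{\left(G \right)} = -5 + 2 G^{2}$ ($f{\left(G \right)} = \left(G^{2} + G^{2}\right) - 5 = 2 G^{2} - 5 = -5 + 2 G^{2}$)
$n{\left(b \right)} = b \left(45 + b\right)$ ($n{\left(b \right)} = \left(\left(-5 + 2 \cdot 5^{2}\right) + b\right) b = \left(\left(-5 + 2 \cdot 25\right) + b\right) b = \left(\left(-5 + 50\right) + b\right) b = \left(45 + b\right) b = b \left(45 + b\right)$)
$L{\left(u,r \right)} = r + u$
$42 \cdot 27 L{\left(-4,n{\left(-1 \right)} \right)} = 42 \cdot 27 \left(- (45 - 1) - 4\right) = 1134 \left(\left(-1\right) 44 - 4\right) = 1134 \left(-44 - 4\right) = 1134 \left(-48\right) = -54432$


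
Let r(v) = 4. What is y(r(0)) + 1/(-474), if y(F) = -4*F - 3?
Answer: -9007/474 ≈ -19.002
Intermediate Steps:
y(F) = -3 - 4*F
y(r(0)) + 1/(-474) = (-3 - 4*4) + 1/(-474) = (-3 - 16) - 1/474 = -19 - 1/474 = -9007/474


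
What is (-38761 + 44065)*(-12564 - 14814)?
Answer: -145212912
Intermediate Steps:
(-38761 + 44065)*(-12564 - 14814) = 5304*(-27378) = -145212912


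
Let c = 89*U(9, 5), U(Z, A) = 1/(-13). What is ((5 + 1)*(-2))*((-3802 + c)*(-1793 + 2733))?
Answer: 558529200/13 ≈ 4.2964e+7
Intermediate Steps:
U(Z, A) = -1/13
c = -89/13 (c = 89*(-1/13) = -89/13 ≈ -6.8462)
((5 + 1)*(-2))*((-3802 + c)*(-1793 + 2733)) = ((5 + 1)*(-2))*((-3802 - 89/13)*(-1793 + 2733)) = (6*(-2))*(-49515/13*940) = -12*(-46544100/13) = 558529200/13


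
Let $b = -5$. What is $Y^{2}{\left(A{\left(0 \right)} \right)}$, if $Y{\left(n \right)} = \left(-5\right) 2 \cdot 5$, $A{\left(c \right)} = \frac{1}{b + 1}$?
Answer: $2500$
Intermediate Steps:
$A{\left(c \right)} = - \frac{1}{4}$ ($A{\left(c \right)} = \frac{1}{-5 + 1} = \frac{1}{-4} = - \frac{1}{4}$)
$Y{\left(n \right)} = -50$ ($Y{\left(n \right)} = \left(-10\right) 5 = -50$)
$Y^{2}{\left(A{\left(0 \right)} \right)} = \left(-50\right)^{2} = 2500$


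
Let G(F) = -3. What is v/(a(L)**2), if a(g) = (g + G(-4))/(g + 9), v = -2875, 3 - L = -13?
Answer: -1796875/169 ≈ -10632.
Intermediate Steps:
L = 16 (L = 3 - 1*(-13) = 3 + 13 = 16)
a(g) = (-3 + g)/(9 + g) (a(g) = (g - 3)/(g + 9) = (-3 + g)/(9 + g))
v/(a(L)**2) = -2875*(9 + 16)**2/(-3 + 16)**2 = -2875/((13/25)**2) = -2875/169/625 = -2875*625/169 = -1796875/169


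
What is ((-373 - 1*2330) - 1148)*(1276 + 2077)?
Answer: -12912403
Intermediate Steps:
((-373 - 1*2330) - 1148)*(1276 + 2077) = ((-373 - 2330) - 1148)*3353 = (-2703 - 1148)*3353 = -3851*3353 = -12912403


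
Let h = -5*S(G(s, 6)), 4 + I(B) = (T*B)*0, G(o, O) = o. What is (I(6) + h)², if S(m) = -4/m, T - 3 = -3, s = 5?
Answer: 0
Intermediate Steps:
T = 0 (T = 3 - 3 = 0)
I(B) = -4 (I(B) = -4 + (0*B)*0 = -4 + 0*0 = -4 + 0 = -4)
h = 4 (h = -(-20)/5 = -5*(-⅘) = 4)
(I(6) + h)² = (-4 + 4)² = 0² = 0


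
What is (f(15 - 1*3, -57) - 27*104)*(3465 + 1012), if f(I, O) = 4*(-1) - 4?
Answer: -12607232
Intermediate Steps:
f(I, O) = -8 (f(I, O) = -4 - 4 = -8)
(f(15 - 1*3, -57) - 27*104)*(3465 + 1012) = (-8 - 27*104)*(3465 + 1012) = (-8 - 2808)*4477 = -2816*4477 = -12607232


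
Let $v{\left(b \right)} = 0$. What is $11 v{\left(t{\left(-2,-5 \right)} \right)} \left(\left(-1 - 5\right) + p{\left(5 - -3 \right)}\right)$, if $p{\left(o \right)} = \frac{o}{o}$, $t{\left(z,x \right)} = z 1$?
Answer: $0$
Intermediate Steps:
$t{\left(z,x \right)} = z$
$p{\left(o \right)} = 1$
$11 v{\left(t{\left(-2,-5 \right)} \right)} \left(\left(-1 - 5\right) + p{\left(5 - -3 \right)}\right) = 11 \cdot 0 \left(\left(-1 - 5\right) + 1\right) = 0 \left(-6 + 1\right) = 0 \left(-5\right) = 0$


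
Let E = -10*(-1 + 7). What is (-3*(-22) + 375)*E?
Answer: -26460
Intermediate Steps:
E = -60 (E = -10*6 = -60)
(-3*(-22) + 375)*E = (-3*(-22) + 375)*(-60) = (66 + 375)*(-60) = 441*(-60) = -26460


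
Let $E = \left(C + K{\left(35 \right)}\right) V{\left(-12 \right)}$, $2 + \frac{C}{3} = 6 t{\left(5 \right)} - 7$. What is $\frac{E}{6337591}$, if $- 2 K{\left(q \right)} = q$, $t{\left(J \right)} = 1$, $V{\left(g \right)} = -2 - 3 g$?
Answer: $- \frac{901}{6337591} \approx -0.00014217$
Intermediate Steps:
$K{\left(q \right)} = - \frac{q}{2}$
$C = -9$ ($C = -6 + 3 \left(6 \cdot 1 - 7\right) = -6 + 3 \left(6 - 7\right) = -6 + 3 \left(-1\right) = -6 - 3 = -9$)
$E = -901$ ($E = \left(-9 - \frac{35}{2}\right) \left(-2 - -36\right) = \left(-9 - \frac{35}{2}\right) \left(-2 + 36\right) = \left(- \frac{53}{2}\right) 34 = -901$)
$\frac{E}{6337591} = - \frac{901}{6337591}$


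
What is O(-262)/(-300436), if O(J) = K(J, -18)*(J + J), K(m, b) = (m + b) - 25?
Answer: -39955/75109 ≈ -0.53196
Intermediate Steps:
K(m, b) = -25 + b + m (K(m, b) = (b + m) - 25 = -25 + b + m)
O(J) = 2*J*(-43 + J) (O(J) = (-25 - 18 + J)*(J + J) = (-43 + J)*(2*J) = 2*J*(-43 + J))
O(-262)/(-300436) = (2*(-262)*(-43 - 262))/(-300436) = (2*(-262)*(-305))*(-1/300436) = 159820*(-1/300436) = -39955/75109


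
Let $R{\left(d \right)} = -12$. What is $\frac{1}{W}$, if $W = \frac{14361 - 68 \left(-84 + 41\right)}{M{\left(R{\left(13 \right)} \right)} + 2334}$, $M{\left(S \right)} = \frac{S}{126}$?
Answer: $\frac{49012}{362985} \approx 0.13502$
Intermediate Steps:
$M{\left(S \right)} = \frac{S}{126}$ ($M{\left(S \right)} = S \frac{1}{126} = \frac{S}{126}$)
$W = \frac{362985}{49012}$ ($W = \frac{14361 - 68 \left(-84 + 41\right)}{\frac{1}{126} \left(-12\right) + 2334} = \frac{14361 - -2924}{- \frac{2}{21} + 2334} = \frac{14361 + 2924}{\frac{49012}{21}} = 17285 \cdot \frac{21}{49012} = \frac{362985}{49012} \approx 7.406$)
$\frac{1}{W} = \frac{1}{\frac{362985}{49012}} = \frac{49012}{362985}$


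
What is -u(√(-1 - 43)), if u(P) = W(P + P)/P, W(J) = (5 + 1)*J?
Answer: -12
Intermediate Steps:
W(J) = 6*J
u(P) = 12 (u(P) = (6*(P + P))/P = (6*(2*P))/P = (12*P)/P = 12)
-u(√(-1 - 43)) = -1*12 = -12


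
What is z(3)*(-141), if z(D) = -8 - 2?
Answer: 1410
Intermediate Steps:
z(D) = -10
z(3)*(-141) = -10*(-141) = 1410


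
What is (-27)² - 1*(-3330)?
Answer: 4059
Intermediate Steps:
(-27)² - 1*(-3330) = 729 + 3330 = 4059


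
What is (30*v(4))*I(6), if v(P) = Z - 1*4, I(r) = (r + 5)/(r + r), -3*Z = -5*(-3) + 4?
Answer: -1705/6 ≈ -284.17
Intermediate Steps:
Z = -19/3 (Z = -(-5*(-3) + 4)/3 = -(15 + 4)/3 = -1/3*19 = -19/3 ≈ -6.3333)
I(r) = (5 + r)/(2*r) (I(r) = (5 + r)/((2*r)) = (5 + r)*(1/(2*r)) = (5 + r)/(2*r))
v(P) = -31/3 (v(P) = -19/3 - 1*4 = -19/3 - 4 = -31/3)
(30*v(4))*I(6) = (30*(-31/3))*((1/2)*(5 + 6)/6) = -155*11/6 = -310*11/12 = -1705/6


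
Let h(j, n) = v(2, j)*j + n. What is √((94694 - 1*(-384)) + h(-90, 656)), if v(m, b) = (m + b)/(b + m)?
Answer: 2*√23911 ≈ 309.26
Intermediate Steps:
v(m, b) = 1 (v(m, b) = (b + m)/(b + m) = 1)
h(j, n) = j + n (h(j, n) = 1*j + n = j + n)
√((94694 - 1*(-384)) + h(-90, 656)) = √((94694 - 1*(-384)) + (-90 + 656)) = √((94694 + 384) + 566) = √(95078 + 566) = √95644 = 2*√23911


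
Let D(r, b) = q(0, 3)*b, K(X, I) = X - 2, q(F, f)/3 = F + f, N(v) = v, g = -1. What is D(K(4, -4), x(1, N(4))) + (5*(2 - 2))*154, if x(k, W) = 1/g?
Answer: -9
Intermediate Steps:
q(F, f) = 3*F + 3*f (q(F, f) = 3*(F + f) = 3*F + 3*f)
K(X, I) = -2 + X
x(k, W) = -1 (x(k, W) = 1/(-1) = -1)
D(r, b) = 9*b (D(r, b) = (3*0 + 3*3)*b = (0 + 9)*b = 9*b)
D(K(4, -4), x(1, N(4))) + (5*(2 - 2))*154 = 9*(-1) + (5*(2 - 2))*154 = -9 + (5*0)*154 = -9 + 0*154 = -9 + 0 = -9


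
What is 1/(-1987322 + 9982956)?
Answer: 1/7995634 ≈ 1.2507e-7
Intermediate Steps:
1/(-1987322 + 9982956) = 1/7995634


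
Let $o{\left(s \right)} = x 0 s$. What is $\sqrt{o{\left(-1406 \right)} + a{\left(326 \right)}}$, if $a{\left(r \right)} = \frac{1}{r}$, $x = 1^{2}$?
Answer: $\frac{\sqrt{326}}{326} \approx 0.055385$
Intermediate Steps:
$x = 1$
$o{\left(s \right)} = 0$ ($o{\left(s \right)} = 1 \cdot 0 s = 0 s = 0$)
$\sqrt{o{\left(-1406 \right)} + a{\left(326 \right)}} = \sqrt{0 + \frac{1}{326}} = \sqrt{\frac{1}{326}} = \frac{\sqrt{326}}{326}$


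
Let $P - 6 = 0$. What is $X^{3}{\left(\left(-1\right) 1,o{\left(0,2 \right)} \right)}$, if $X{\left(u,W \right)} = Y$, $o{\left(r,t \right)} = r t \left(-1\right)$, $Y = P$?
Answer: $216$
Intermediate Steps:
$P = 6$ ($P = 6 + 0 = 6$)
$Y = 6$
$o{\left(r,t \right)} = - r t$
$X{\left(u,W \right)} = 6$
$X^{3}{\left(\left(-1\right) 1,o{\left(0,2 \right)} \right)} = 6^{3} = 216$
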